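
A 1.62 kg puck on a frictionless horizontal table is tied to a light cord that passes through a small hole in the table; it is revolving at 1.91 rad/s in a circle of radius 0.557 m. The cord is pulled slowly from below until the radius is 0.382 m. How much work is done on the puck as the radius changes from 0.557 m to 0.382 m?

No torque about the axis ⇒ m r₁² ω₁ = m r₂² ω₂.
ω₂ = ω₁ (r₁/r₂)² = (1.91)(0.557/0.382)² = 4.061 rad/s.
W = ΔKE = ½m(v₂² − v₁²) = 1.032 J.

W ≈ 1.03 J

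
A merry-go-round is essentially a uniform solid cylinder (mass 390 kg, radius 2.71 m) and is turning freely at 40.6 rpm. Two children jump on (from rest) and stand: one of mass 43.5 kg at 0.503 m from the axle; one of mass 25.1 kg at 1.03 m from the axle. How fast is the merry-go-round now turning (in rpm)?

ω_f ≈ 39.6 rpm

No external torque acts about the axle; L_before = L_after.
I_p = ½(390)(2.71)² = 1432 kg·m².
Added inertia Σmr² = (43.5)(0.503)² + (25.1)(1.03)² = 37.63 kg·m²; I_f = 1432 + 37.63 = 1470 kg·m².
ω_f = I_p ω_i / I_f = (1432)(40.6) / 1470 = 39.56 rpm.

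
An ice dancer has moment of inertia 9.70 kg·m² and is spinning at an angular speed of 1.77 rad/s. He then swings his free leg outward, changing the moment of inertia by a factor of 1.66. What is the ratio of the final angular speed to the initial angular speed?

Angular momentum about the spin axis is conserved since the torque about it is zero.
I₂ = 1.66 × 9.70 = 16.10 kg·m².
ω₂/ω₁ = I₁/I₂ = 9.700 / 16.10 = 0.6024.

ω₂/ω₁ ≈ 0.602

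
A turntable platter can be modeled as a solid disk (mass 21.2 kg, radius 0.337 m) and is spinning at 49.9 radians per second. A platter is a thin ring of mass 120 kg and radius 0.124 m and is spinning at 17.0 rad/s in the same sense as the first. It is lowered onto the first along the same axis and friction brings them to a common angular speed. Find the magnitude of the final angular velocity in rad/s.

|ω_f| ≈ 30.0 rad/s

The coupling torques are internal; angular momentum about the shared axis is conserved.
Moments of inertia: I_A = ½(21.2)(0.337)² = 1.204 kg·m²; I_B = (120)(0.124)² = 1.845 kg·m².
Taking A's sense as positive: L = (1.204)(49.9) + (1.845)(17.0) = 91.44 kg·m²·rad/s.
Combined I = 1.204 + 1.845 = 3.049 kg·m².
ω_f = L / I = 91.44 / 3.049 = 29.99 rad/s.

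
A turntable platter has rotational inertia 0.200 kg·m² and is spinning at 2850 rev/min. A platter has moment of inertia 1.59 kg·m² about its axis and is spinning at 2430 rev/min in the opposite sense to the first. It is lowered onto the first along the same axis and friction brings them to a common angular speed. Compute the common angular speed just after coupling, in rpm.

|ω_f| ≈ 1840 rpm

The coupling torques are internal; angular momentum about the shared axis is conserved.
Taking A's sense as positive: L = (0.2000)(2850) − (1.590)(2430) = -3294 kg·m²·rpm.
Combined I = 0.2000 + 1.590 = 1.790 kg·m².
ω_f = L / I = -3294 / 1.790 = -1840 rpm.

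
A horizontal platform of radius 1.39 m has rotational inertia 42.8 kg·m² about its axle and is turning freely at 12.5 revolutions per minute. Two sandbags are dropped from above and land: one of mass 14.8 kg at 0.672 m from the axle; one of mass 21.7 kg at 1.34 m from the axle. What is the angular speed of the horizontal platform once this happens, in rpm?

The added mass arrives with no angular momentum about the axle, and any external torque about the axle is negligible, so the system's angular momentum is conserved.
Added inertia Σmr² = (14.8)(0.672)² + (21.7)(1.34)² = 45.65 kg·m²; I_f = 42.80 + 45.65 = 88.45 kg·m².
ω_f = I_p ω_i / I_f = (42.80)(12.5) / 88.45 = 6.049 rpm.

ω_f ≈ 6.05 rpm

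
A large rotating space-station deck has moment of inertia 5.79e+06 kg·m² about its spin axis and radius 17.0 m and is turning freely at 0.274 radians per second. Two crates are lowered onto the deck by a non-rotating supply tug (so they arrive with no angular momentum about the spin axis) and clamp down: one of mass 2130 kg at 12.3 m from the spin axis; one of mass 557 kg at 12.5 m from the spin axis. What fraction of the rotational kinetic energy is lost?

fraction ≈ 0.0660

No external torque acts about the spin axis; L_before = L_after.
Added inertia Σmr² = (2130)(12.3)² + (557)(12.5)² = 4.093e+05 kg·m²; I_f = 5.790e+06 + 4.093e+05 = 6.199e+06 kg·m².
ω_f = I_p ω_i / I_f = (5.790e+06)(0.274) / 6.199e+06 = 0.2559 rad/s.
KE_i = ½(5.790e+06)(0.2740 rad/s)² = 2.173e+05 J; KE_f = ½(6.199e+06)(0.2559)² = 2.030e+05 J.
Fraction lost = 0.06602.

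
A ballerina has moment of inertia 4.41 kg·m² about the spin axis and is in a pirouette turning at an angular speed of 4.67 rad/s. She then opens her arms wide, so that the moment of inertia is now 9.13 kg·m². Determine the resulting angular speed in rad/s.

Angular momentum about the spin axis is conserved since the torque about it is zero.
ω₂ = I₁ω₁ / I₂ = (4.410)(4.67 rad/s) / (9.130) = 2.256 rad/s.

ω₂ ≈ 2.26 rad/s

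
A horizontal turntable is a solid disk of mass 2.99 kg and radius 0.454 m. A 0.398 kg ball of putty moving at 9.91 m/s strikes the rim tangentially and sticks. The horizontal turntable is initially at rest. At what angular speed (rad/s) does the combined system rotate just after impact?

About the axle the impulsive forces during the collision are internal, so angular momentum about that axis is conserved.
I_p = ½(2.99)(0.454)² = 0.3081 kg·m². Taking the sense of the ball of putty's angular momentum as positive, L_{ball} = m v R = (0.398)(9.91)(0.454) = 1.791 kg·m²/s.
L_i = 0 + 1.791 = 1.791 kg·m²/s.
After sticking, I_f = I_p + m R² = 0.3081 + (0.398)(0.454)² = 0.3902 kg·m².
ω_f = L_i / I_f = 1.791 / 0.3902 = 4.589 rad/s.

|ω_f| ≈ 4.59 rad/s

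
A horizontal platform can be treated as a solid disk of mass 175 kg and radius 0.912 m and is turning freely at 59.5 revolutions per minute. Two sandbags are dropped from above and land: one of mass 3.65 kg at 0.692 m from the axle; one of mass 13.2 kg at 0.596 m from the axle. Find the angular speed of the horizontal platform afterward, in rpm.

No external torque acts about the axle; L_before = L_after.
I_p = ½(175)(0.912)² = 72.78 kg·m².
Added inertia Σmr² = (3.65)(0.692)² + (13.2)(0.596)² = 6.437 kg·m²; I_f = 72.78 + 6.437 = 79.21 kg·m².
ω_f = I_p ω_i / I_f = (72.78)(59.5) / 79.21 = 54.67 rpm.

ω_f ≈ 54.7 rpm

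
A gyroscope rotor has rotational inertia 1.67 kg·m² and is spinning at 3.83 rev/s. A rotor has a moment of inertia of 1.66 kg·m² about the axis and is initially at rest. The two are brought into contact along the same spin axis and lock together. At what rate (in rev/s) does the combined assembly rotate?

The coupling torques are internal; angular momentum about the shared axis is conserved.
Taking A's sense as positive: L = (1.670)(3.83) = 6.396 kg·m²·rev/s.
Combined I = 1.670 + 1.660 = 3.330 kg·m².
ω_f = L / I = 6.396 / 3.330 = 1.921 rev/s.

|ω_f| ≈ 1.92 rev/s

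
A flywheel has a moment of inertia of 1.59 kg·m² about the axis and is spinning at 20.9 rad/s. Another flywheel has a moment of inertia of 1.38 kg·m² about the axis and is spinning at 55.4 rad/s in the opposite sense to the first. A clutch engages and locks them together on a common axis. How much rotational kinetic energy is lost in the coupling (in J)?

The coupling torques are internal; angular momentum about the shared axis is conserved.
Taking A's sense as positive: L = (1.590)(20.9) − (1.380)(55.4) = -43.22 kg·m²·rad/s.
Combined I = 1.590 + 1.380 = 2.970 kg·m².
ω_f = L / I = -43.22 / 2.970 = -14.55 rad/s.
KE_i = ½ΣIω² = 2465 J; KE_f = ½(2.970)(14.55)² = 314.5 J.

ΔKE lost ≈ 2150 J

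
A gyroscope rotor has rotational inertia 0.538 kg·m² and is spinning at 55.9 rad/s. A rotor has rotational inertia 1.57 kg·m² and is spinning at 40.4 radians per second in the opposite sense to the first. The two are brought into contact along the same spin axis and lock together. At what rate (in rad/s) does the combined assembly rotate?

|ω_f| ≈ 15.8 rad/s

No external torque acts about the common axis, so total angular momentum is conserved.
Taking A's sense as positive: L = (0.5380)(55.9) − (1.570)(40.4) = -33.35 kg·m²·rad/s.
Combined I = 0.5380 + 1.570 = 2.108 kg·m².
ω_f = L / I = -33.35 / 2.108 = -15.82 rad/s.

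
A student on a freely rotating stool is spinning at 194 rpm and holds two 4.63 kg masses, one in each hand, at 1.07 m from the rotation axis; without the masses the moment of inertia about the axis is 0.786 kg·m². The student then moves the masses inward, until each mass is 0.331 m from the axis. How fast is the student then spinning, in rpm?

Angular momentum about the spin axis is conserved since the torque about it is zero.
I₁ = 0.786 + 2(4.63)(1.07)² = 11.39 kg·m²; I₂ = 0.786 + 2(4.63)(0.331)² = 1.801 kg·m².
ω₂ = I₁ω₁ / I₂ = (11.39)(194 rpm) / (1.801) = 1227 rpm.

ω₂ ≈ 1230 rpm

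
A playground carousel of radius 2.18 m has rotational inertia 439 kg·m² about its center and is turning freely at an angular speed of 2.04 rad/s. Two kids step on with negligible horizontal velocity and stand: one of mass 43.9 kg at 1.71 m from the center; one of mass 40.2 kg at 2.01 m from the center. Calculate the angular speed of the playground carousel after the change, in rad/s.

ω_f ≈ 1.23 rad/s

The added mass arrives with no angular momentum about the center, and any external torque about the center is negligible, so the system's angular momentum is conserved.
Added inertia Σmr² = (43.9)(1.71)² + (40.2)(2.01)² = 290.8 kg·m²; I_f = 439.0 + 290.8 = 729.8 kg·m².
ω_f = I_p ω_i / I_f = (439.0)(2.04) / 729.8 = 1.227 rad/s.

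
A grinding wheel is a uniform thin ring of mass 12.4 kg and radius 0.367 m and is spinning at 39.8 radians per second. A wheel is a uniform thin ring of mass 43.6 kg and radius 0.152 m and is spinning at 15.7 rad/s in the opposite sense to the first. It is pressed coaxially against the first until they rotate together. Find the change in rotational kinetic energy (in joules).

No external torque acts about the common axis, so total angular momentum is conserved.
Moments of inertia: I_A = (12.4)(0.367)² = 1.670 kg·m²; I_B = (43.6)(0.152)² = 1.007 kg·m².
Taking A's sense as positive: L = (1.670)(39.8) − (1.007)(15.7) = 50.66 kg·m²·rad/s.
Combined I = 1.670 + 1.007 = 2.677 kg·m².
ω_f = L / I = 50.66 / 2.677 = 18.92 rad/s.
KE_i = ½ΣIω² = 1447 J; KE_f = ½(2.677)(18.92)² = 479.2 J.

ΔKE ≈ -968 J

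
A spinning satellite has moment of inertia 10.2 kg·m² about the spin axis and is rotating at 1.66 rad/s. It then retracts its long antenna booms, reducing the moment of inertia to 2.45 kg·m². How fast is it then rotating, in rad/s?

ω₂ ≈ 6.91 rad/s

No external torque acts about the spin axis, so angular momentum is conserved.
ω₂ = I₁ω₁ / I₂ = (10.20)(1.66 rad/s) / (2.450) = 6.911 rad/s.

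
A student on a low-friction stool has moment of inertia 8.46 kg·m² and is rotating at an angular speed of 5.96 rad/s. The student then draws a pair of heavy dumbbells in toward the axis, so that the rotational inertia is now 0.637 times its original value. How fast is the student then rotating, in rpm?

ω₂ ≈ 89.3 rpm

No external torque acts about the spin axis, so angular momentum is conserved.
I₂ = 0.637 × 8.46 = 5.389 kg·m².
ω₂ = I₁ω₁ / I₂ = (8.460)(5.96 rad/s) / (5.389) = 9.356 rad/s = 89.35 rpm.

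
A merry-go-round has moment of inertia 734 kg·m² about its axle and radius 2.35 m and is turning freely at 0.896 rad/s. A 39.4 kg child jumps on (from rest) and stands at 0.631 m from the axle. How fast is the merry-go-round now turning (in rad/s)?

ω_f ≈ 0.877 rad/s

The added mass arrives with no angular momentum about the axle, and any external torque about the axle is negligible, so the system's angular momentum is conserved.
Added inertia Σmr² = (39.4)(0.631)² = 15.69 kg·m²; I_f = 734.0 + 15.69 = 749.7 kg·m².
ω_f = I_p ω_i / I_f = (734.0)(0.896) / 749.7 = 0.8773 rad/s.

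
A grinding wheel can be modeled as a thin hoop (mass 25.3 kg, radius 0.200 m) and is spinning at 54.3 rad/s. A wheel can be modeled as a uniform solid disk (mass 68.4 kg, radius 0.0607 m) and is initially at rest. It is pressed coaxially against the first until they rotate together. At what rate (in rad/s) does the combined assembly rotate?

The coupling torques are internal; angular momentum about the shared axis is conserved.
Moments of inertia: I_A = (25.3)(0.200)² = 1.012 kg·m²; I_B = ½(68.4)(0.0607)² = 0.1260 kg·m².
Taking A's sense as positive: L = (1.012)(54.3) = 54.95 kg·m²·rad/s.
Combined I = 1.012 + 0.1260 = 1.138 kg·m².
ω_f = L / I = 54.95 / 1.138 = 48.29 rad/s.

|ω_f| ≈ 48.3 rad/s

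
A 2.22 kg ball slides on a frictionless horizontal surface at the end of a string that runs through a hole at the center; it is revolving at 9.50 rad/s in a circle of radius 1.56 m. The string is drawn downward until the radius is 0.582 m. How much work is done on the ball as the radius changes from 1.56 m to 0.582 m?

No torque about the axis ⇒ m r₁² ω₁ = m r₂² ω₂.
ω₂ = ω₁ (r₁/r₂)² = (9.50)(1.56/0.582)² = 68.25 rad/s.
W = ΔKE = ½m(v₂² − v₁²) = 1508 J.

W ≈ 1510 J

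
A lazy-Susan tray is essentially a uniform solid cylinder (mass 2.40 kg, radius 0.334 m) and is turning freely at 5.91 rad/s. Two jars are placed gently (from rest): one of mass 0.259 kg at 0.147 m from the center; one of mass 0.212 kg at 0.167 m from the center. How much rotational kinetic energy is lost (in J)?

energy lost ≈ 0.185 J

The added mass arrives with no angular momentum about the center, and any external torque about the center is negligible, so the system's angular momentum is conserved.
I_p = ½(2.40)(0.334)² = 0.1339 kg·m².
Added inertia Σmr² = (0.259)(0.147)² + (0.212)(0.167)² = 0.01151 kg·m²; I_f = 0.1339 + 0.01151 = 0.1454 kg·m².
ω_f = I_p ω_i / I_f = (0.1339)(5.91) / 0.1454 = 5.442 rad/s.
KE_i = ½(0.1339)(5.910 rad/s)² = 2.338 J; KE_f = ½(0.1454)(5.442)² = 2.153 J.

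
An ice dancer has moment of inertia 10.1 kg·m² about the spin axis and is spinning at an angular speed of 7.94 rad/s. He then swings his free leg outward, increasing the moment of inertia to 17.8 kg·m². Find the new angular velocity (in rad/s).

No external torque acts about the spin axis, so angular momentum is conserved.
ω₂ = I₁ω₁ / I₂ = (10.10)(7.94 rad/s) / (17.80) = 4.505 rad/s.

ω₂ ≈ 4.51 rad/s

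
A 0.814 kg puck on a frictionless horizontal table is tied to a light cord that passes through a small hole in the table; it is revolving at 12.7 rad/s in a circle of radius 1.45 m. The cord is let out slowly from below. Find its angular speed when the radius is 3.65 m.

ω₂ ≈ 2.00 rad/s

No torque about the axis ⇒ m r₁² ω₁ = m r₂² ω₂.
ω₂ = ω₁ (r₁/r₂)² = (12.7)(1.45/3.65)² = 2.004 rad/s.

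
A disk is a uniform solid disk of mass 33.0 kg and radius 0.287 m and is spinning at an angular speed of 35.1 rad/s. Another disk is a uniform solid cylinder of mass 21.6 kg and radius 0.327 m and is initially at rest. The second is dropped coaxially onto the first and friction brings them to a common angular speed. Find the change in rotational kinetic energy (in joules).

ΔKE ≈ -385 J

No external torque acts about the common axis, so total angular momentum is conserved.
Moments of inertia: I_A = ½(33.0)(0.287)² = 1.359 kg·m²; I_B = ½(21.6)(0.327)² = 1.155 kg·m².
Taking A's sense as positive: L = (1.359)(35.1) = 47.70 kg·m²·rad/s.
Combined I = 1.359 + 1.155 = 2.514 kg·m².
ω_f = L / I = 47.70 / 2.514 = 18.98 rad/s.
KE_i = ½ΣIω² = 837.2 J; KE_f = ½(2.514)(18.98)² = 452.6 J.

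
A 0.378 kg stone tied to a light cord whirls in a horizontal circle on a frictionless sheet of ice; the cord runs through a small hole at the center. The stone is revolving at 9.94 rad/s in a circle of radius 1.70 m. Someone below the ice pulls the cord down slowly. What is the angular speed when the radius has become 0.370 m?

The constraining force is radial, so m r² ω about the center is conserved.
ω₂ = ω₁ (r₁/r₂)² = (9.94)(1.70/0.370)² = 209.8 rad/s.

ω₂ ≈ 210 rad/s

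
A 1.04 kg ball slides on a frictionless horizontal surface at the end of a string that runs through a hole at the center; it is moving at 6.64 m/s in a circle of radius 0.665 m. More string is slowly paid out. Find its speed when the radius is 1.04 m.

Central (radial) force ⇒ zero torque about the center ⇒ m v r is constant.
v₂ = v₁ r₁ / r₂ = (6.64)(0.665) / (1.04) = 4.246 m/s.

v₂ ≈ 4.25 m/s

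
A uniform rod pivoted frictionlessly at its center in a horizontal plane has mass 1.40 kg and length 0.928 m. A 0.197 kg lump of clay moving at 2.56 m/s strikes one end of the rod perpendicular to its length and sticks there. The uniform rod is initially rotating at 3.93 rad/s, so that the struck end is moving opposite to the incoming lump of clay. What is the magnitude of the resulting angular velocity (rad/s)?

|ω_f| ≈ 1.13 rad/s

About the pivot the impulsive forces during the collision are internal, so angular momentum about that axis is conserved.
I_p = (1/12)(1.40)(0.928)² = 0.1005 kg·m². Taking the sense of the lump of clay's angular momentum as positive, L_{lump} = m v R = (0.197)(2.56)(0.928/2) = 0.2340 kg·m²/s.
L_i = −I_p ω_p + m v R = −(0.1005)(3.93) + 0.2340 = -0.1608 kg·m²/s.
After sticking, I_f = I_p + m R² = 0.1005 + (0.197)(0.928/2)² = 0.1429 kg·m².
ω_f = L_i / I_f = -0.1608 / 0.1429 = -1.126 rad/s.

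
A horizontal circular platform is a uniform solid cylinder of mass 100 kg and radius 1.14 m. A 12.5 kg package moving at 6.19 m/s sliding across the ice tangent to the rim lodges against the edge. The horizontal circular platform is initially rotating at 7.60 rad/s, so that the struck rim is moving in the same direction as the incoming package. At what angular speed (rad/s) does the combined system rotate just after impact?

About the central axle the impulsive forces during the collision are internal, so angular momentum about that axis is conserved.
I_p = ½(100)(1.14)² = 64.98 kg·m². Taking the sense of the package's angular momentum as positive, L_{package} = m v R = (12.5)(6.19)(1.14) = 88.21 kg·m²/s.
L_i = +I_p ω_p + m v R = +(64.98)(7.60) + 88.21 = 582.1 kg·m²/s.
After sticking, I_f = I_p + m R² = 64.98 + (12.5)(1.14)² = 81.22 kg·m².
ω_f = L_i / I_f = 582.1 / 81.22 = 7.166 rad/s.

|ω_f| ≈ 7.17 rad/s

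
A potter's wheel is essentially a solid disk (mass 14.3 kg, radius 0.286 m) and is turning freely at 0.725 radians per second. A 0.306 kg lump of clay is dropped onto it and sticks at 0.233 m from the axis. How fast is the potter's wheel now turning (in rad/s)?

No external torque acts about the axis; L_before = L_after.
I_p = ½(14.3)(0.286)² = 0.5848 kg·m².
Added inertia Σmr² = (0.306)(0.233)² = 0.01661 kg·m²; I_f = 0.5848 + 0.01661 = 0.6015 kg·m².
ω_f = I_p ω_i / I_f = (0.5848)(0.725) / 0.6015 = 0.7050 rad/s.

ω_f ≈ 0.705 rad/s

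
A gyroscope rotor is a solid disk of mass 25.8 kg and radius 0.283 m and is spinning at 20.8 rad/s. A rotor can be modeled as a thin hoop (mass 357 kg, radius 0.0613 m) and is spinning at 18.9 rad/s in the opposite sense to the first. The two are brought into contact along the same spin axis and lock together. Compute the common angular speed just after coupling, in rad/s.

|ω_f| ≈ 1.63 rad/s

No external torque acts about the common axis, so total angular momentum is conserved.
Moments of inertia: I_A = ½(25.8)(0.283)² = 1.033 kg·m²; I_B = (357)(0.0613)² = 1.341 kg·m².
Taking A's sense as positive: L = (1.033)(20.8) − (1.341)(18.9) = -3.865 kg·m²·rad/s.
Combined I = 1.033 + 1.341 = 2.375 kg·m².
ω_f = L / I = -3.865 / 2.375 = -1.628 rad/s.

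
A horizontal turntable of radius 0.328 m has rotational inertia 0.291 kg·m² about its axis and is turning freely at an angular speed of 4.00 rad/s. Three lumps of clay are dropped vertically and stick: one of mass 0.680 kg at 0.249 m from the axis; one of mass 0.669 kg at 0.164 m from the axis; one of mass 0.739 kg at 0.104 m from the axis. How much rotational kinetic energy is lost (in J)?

No external torque acts about the axis; L_before = L_after.
Added inertia Σmr² = (0.680)(0.249)² + (0.669)(0.164)² + (0.739)(0.104)² = 0.06815 kg·m²; I_f = 0.2910 + 0.06815 = 0.3591 kg·m².
ω_f = I_p ω_i / I_f = (0.2910)(4.00) / 0.3591 = 3.241 rad/s.
KE_i = ½(0.2910)(4.000 rad/s)² = 2.328 J; KE_f = ½(0.3591)(3.241)² = 1.886 J.

energy lost ≈ 0.442 J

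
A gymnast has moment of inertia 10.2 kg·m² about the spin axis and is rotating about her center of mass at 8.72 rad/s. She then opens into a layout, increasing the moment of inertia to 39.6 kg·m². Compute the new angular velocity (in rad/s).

ω₂ ≈ 2.25 rad/s

With no external torque about the axis, L is conserved: I₁ω₁ = I₂ω₂.
ω₂ = I₁ω₁ / I₂ = (10.20)(8.72 rad/s) / (39.60) = 2.246 rad/s.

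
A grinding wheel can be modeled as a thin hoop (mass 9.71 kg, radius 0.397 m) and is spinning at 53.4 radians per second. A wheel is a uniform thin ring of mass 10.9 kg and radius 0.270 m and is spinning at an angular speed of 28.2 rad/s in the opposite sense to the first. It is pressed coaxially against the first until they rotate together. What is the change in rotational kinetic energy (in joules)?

No external torque acts about the common axis, so total angular momentum is conserved.
Moments of inertia: I_A = (9.71)(0.397)² = 1.530 kg·m²; I_B = (10.9)(0.270)² = 0.7946 kg·m².
Taking A's sense as positive: L = (1.530)(53.4) − (0.7946)(28.2) = 59.31 kg·m²·rad/s.
Combined I = 1.530 + 0.7946 = 2.325 kg·m².
ω_f = L / I = 59.31 / 2.325 = 25.51 rad/s.
KE_i = ½ΣIω² = 2498 J; KE_f = ½(2.325)(25.51)² = 756.6 J.

ΔKE ≈ -1740 J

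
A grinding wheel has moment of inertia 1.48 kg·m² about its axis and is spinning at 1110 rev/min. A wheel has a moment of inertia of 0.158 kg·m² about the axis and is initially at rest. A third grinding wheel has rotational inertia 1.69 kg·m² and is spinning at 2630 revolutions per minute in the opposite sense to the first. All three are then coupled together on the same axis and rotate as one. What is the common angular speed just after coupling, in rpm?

No external torque acts about the common axis, so total angular momentum is conserved.
Taking A's sense as positive: L = (1.480)(1110) − (1.690)(2630) = -2802 kg·m²·rpm.
Combined I = 1.480 + 0.1580 + 1.690 = 3.328 kg·m².
ω_f = L / I = -2802 / 3.328 = -841.9 rpm.

|ω_f| ≈ 842 rpm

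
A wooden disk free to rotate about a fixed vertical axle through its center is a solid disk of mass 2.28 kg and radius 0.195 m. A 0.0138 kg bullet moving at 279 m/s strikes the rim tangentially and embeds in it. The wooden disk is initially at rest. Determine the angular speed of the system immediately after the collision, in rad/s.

|ω_f| ≈ 17.1 rad/s

The axle reaction passes through the axle and exerts no torque about it; angular momentum about the axle is conserved through the impact.
I_p = ½(2.28)(0.195)² = 0.04335 kg·m². Taking the sense of the bullet's angular momentum as positive, L_{bullet} = m v R = (0.0138)(279)(0.195) = 0.7508 kg·m²/s.
L_i = 0 + 0.7508 = 0.7508 kg·m²/s.
After sticking, I_f = I_p + m R² = 0.04335 + (0.0138)(0.195)² = 0.04387 kg·m².
ω_f = L_i / I_f = 0.7508 / 0.04387 = 17.11 rad/s.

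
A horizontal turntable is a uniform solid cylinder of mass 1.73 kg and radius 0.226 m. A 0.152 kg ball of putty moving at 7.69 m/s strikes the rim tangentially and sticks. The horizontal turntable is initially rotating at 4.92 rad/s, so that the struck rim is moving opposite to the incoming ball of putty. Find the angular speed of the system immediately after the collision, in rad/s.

About the axle the impulsive forces during the collision are internal, so angular momentum about that axis is conserved.
I_p = ½(1.73)(0.226)² = 0.04418 kg·m². Taking the sense of the ball of putty's angular momentum as positive, L_{ball} = m v R = (0.152)(7.69)(0.226) = 0.2642 kg·m²/s.
L_i = −I_p ω_p + m v R = −(0.04418)(4.92) + 0.2642 = 0.04680 kg·m²/s.
After sticking, I_f = I_p + m R² = 0.04418 + (0.152)(0.226)² = 0.05194 kg·m².
ω_f = L_i / I_f = 0.04680 / 0.05194 = 0.9009 rad/s.

|ω_f| ≈ 0.901 rad/s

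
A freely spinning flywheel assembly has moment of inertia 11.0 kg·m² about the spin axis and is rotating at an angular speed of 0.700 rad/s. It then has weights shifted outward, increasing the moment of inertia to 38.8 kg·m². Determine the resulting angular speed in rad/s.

No external torque acts about the spin axis, so angular momentum is conserved.
ω₂ = I₁ω₁ / I₂ = (11.00)(0.700 rad/s) / (38.80) = 0.1985 rad/s.

ω₂ ≈ 0.198 rad/s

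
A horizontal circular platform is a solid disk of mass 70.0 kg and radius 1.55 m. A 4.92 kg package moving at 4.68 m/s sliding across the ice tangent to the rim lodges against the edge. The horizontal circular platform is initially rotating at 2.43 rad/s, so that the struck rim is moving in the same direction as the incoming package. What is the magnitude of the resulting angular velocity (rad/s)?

|ω_f| ≈ 2.50 rad/s

The axle reaction passes through the central axle and exerts no torque about it; angular momentum about the central axle is conserved through the impact.
I_p = ½(70.0)(1.55)² = 84.09 kg·m². Taking the sense of the package's angular momentum as positive, L_{package} = m v R = (4.92)(4.68)(1.55) = 35.69 kg·m²/s.
L_i = +I_p ω_p + m v R = +(84.09)(2.43) + 35.69 = 240.0 kg·m²/s.
After sticking, I_f = I_p + m R² = 84.09 + (4.92)(1.55)² = 95.91 kg·m².
ω_f = L_i / I_f = 240.0 / 95.91 = 2.503 rad/s.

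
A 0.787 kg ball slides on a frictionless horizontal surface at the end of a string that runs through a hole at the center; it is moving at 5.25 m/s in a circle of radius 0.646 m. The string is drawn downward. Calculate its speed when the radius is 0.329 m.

The only horizontal force on the mass is along the cord (radial), so it exerts no torque about the hole and angular momentum m v r is conserved.
v₂ = v₁ r₁ / r₂ = (5.25)(0.646) / (0.329) = 10.31 m/s.

v₂ ≈ 10.3 m/s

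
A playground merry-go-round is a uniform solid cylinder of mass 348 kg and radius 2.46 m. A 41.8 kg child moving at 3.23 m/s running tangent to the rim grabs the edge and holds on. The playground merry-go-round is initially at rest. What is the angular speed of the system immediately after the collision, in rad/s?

|ω_f| ≈ 0.254 rad/s

The axle reaction passes through the axle and exerts no torque about it; angular momentum about the axle is conserved through the impact.
I_p = ½(348)(2.46)² = 1053 kg·m². Taking the sense of the child's angular momentum as positive, L_{child} = m v R = (41.8)(3.23)(2.46) = 332.1 kg·m²/s.
L_i = 0 + 332.1 = 332.1 kg·m²/s.
After sticking, I_f = I_p + m R² = 1053 + (41.8)(2.46)² = 1306 kg·m².
ω_f = L_i / I_f = 332.1 / 1306 = 0.2543 rad/s.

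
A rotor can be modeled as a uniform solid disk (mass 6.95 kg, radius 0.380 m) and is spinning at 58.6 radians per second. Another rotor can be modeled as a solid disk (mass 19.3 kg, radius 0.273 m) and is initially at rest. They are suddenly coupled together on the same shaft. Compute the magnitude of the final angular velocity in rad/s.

|ω_f| ≈ 24.1 rad/s

The coupling torques are internal; angular momentum about the shared axis is conserved.
Moments of inertia: I_A = ½(6.95)(0.380)² = 0.5018 kg·m²; I_B = ½(19.3)(0.273)² = 0.7192 kg·m².
Taking A's sense as positive: L = (0.5018)(58.6) = 29.40 kg·m²·rad/s.
Combined I = 0.5018 + 0.7192 = 1.221 kg·m².
ω_f = L / I = 29.40 / 1.221 = 24.08 rad/s.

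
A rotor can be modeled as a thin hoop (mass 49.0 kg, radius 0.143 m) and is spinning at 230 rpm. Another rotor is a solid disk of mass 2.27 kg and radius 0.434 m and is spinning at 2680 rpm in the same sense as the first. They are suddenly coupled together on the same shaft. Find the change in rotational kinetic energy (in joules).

No external torque acts about the common axis, so total angular momentum is conserved.
Moments of inertia: I_A = (49.0)(0.143)² = 1.002 kg·m²; I_B = ½(2.27)(0.434)² = 0.2138 kg·m².
Taking A's sense as positive: L = (1.002)(230) + (0.2138)(2680) = 803.4 kg·m²·rpm.
Combined I = 1.002 + 0.2138 = 1.216 kg·m².
ω_f = L / I = 803.4 / 1.216 = 660.8 rpm.
KE_i = ½ΣIω² = 8710 J; KE_f = ½(1.216)(69.20)² = 2911 J.

ΔKE ≈ -5800 J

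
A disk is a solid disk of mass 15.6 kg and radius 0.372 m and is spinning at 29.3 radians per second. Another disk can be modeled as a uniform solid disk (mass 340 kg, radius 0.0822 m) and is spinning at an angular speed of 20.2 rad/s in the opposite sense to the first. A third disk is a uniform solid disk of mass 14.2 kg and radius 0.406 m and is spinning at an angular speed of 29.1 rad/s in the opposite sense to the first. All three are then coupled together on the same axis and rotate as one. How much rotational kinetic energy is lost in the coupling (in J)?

ΔKE lost ≈ 1100 J

No external torque acts about the common axis, so total angular momentum is conserved.
Moments of inertia: I_A = ½(15.6)(0.372)² = 1.079 kg·m²; I_B = ½(340)(0.0822)² = 1.149 kg·m²; I_C = ½(14.2)(0.406)² = 1.170 kg·m².
Taking A's sense as positive: L = (1.079)(29.3) − (1.149)(20.2) − (1.170)(29.1) = -25.63 kg·m²·rad/s.
Combined I = 1.079 + 1.149 + 1.170 = 3.398 kg·m².
ω_f = L / I = -25.63 / 3.398 = -7.543 rad/s.
KE_i = ½ΣIω² = 1193 J; KE_f = ½(3.398)(7.543)² = 96.67 J.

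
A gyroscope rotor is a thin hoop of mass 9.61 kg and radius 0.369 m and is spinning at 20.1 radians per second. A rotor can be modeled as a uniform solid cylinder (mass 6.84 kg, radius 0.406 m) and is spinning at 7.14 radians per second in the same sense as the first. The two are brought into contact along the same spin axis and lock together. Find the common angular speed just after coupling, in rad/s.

|ω_f| ≈ 16.2 rad/s

No external torque acts about the common axis, so total angular momentum is conserved.
Moments of inertia: I_A = (9.61)(0.369)² = 1.309 kg·m²; I_B = ½(6.84)(0.406)² = 0.5637 kg·m².
Taking A's sense as positive: L = (1.309)(20.1) + (0.5637)(7.14) = 30.33 kg·m²·rad/s.
Combined I = 1.309 + 0.5637 = 1.872 kg·m².
ω_f = L / I = 30.33 / 1.872 = 16.20 rad/s.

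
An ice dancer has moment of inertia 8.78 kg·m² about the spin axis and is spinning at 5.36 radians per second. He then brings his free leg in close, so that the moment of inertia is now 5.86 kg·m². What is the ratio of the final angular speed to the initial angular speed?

ω₂/ω₁ ≈ 1.50

No external torque acts about the spin axis, so angular momentum is conserved.
ω₂/ω₁ = I₁/I₂ = 8.780 / 5.860 = 1.498.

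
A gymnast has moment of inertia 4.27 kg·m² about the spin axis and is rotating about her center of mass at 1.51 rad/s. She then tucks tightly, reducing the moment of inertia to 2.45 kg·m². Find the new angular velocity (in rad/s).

ω₂ ≈ 2.63 rad/s

No external torque acts about the spin axis, so angular momentum is conserved.
ω₂ = I₁ω₁ / I₂ = (4.270)(1.51 rad/s) / (2.450) = 2.632 rad/s.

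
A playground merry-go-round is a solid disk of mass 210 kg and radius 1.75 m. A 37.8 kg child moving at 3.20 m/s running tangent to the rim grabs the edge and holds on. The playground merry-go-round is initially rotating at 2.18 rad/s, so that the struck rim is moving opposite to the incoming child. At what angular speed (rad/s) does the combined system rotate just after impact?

|ω_f| ≈ 1.12 rad/s

About the axle the impulsive forces during the collision are internal, so angular momentum about that axis is conserved.
I_p = ½(210)(1.75)² = 321.6 kg·m². Taking the sense of the child's angular momentum as positive, L_{child} = m v R = (37.8)(3.20)(1.75) = 211.7 kg·m²/s.
L_i = −I_p ω_p + m v R = −(321.6)(2.18) + 211.7 = -489.3 kg·m²/s.
After sticking, I_f = I_p + m R² = 321.6 + (37.8)(1.75)² = 437.3 kg·m².
ω_f = L_i / I_f = -489.3 / 437.3 = -1.119 rad/s.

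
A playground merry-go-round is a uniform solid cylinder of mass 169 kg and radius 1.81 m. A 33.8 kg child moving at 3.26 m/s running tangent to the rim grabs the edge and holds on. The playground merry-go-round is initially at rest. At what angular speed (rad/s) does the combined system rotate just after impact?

|ω_f| ≈ 0.515 rad/s

About the axle the impulsive forces during the collision are internal, so angular momentum about that axis is conserved.
I_p = ½(169)(1.81)² = 276.8 kg·m². Taking the sense of the child's angular momentum as positive, L_{child} = m v R = (33.8)(3.26)(1.81) = 199.4 kg·m²/s.
L_i = 0 + 199.4 = 199.4 kg·m²/s.
After sticking, I_f = I_p + m R² = 276.8 + (33.8)(1.81)² = 387.6 kg·m².
ω_f = L_i / I_f = 199.4 / 387.6 = 0.5146 rad/s.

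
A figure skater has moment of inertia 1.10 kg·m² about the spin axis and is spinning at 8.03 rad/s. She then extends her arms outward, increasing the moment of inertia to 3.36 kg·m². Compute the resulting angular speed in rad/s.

No external torque acts about the spin axis, so angular momentum is conserved.
ω₂ = I₁ω₁ / I₂ = (1.100)(8.03 rad/s) / (3.360) = 2.629 rad/s.

ω₂ ≈ 2.63 rad/s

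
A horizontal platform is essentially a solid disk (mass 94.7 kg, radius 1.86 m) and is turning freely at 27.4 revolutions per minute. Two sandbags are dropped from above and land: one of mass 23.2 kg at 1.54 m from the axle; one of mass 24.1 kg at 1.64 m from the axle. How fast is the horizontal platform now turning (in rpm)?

No external torque acts about the axle; L_before = L_after.
I_p = ½(94.7)(1.86)² = 163.8 kg·m².
Added inertia Σmr² = (23.2)(1.54)² + (24.1)(1.64)² = 119.8 kg·m²; I_f = 163.8 + 119.8 = 283.7 kg·m².
ω_f = I_p ω_i / I_f = (163.8)(27.4) / 283.7 = 15.82 rpm.

ω_f ≈ 15.8 rpm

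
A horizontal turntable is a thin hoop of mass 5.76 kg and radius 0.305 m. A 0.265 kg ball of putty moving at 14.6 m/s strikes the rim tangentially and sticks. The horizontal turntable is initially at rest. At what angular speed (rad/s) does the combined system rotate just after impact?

About the axle the impulsive forces during the collision are internal, so angular momentum about that axis is conserved.
I_p = (5.76)(0.305)² = 0.5358 kg·m². Taking the sense of the ball of putty's angular momentum as positive, L_{ball} = m v R = (0.265)(14.6)(0.305) = 1.180 kg·m²/s.
L_i = 0 + 1.180 = 1.180 kg·m²/s.
After sticking, I_f = I_p + m R² = 0.5358 + (0.265)(0.305)² = 0.5605 kg·m².
ω_f = L_i / I_f = 1.180 / 0.5605 = 2.105 rad/s.

|ω_f| ≈ 2.11 rad/s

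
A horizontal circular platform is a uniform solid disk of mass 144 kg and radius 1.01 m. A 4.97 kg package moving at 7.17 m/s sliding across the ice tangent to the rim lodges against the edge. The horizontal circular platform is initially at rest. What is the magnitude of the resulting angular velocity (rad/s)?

|ω_f| ≈ 0.458 rad/s

The axle reaction passes through the central axle and exerts no torque about it; angular momentum about the central axle is conserved through the impact.
I_p = ½(144)(1.01)² = 73.45 kg·m². Taking the sense of the package's angular momentum as positive, L_{package} = m v R = (4.97)(7.17)(1.01) = 35.99 kg·m²/s.
L_i = 0 + 35.99 = 35.99 kg·m²/s.
After sticking, I_f = I_p + m R² = 73.45 + (4.97)(1.01)² = 78.52 kg·m².
ω_f = L_i / I_f = 35.99 / 78.52 = 0.4584 rad/s.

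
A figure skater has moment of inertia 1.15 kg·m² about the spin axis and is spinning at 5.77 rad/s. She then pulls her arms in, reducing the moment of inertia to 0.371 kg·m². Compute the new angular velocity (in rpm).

ω₂ ≈ 171 rpm

No external torque acts about the spin axis, so angular momentum is conserved.
ω₂ = I₁ω₁ / I₂ = (1.150)(5.77 rad/s) / (0.3710) = 17.89 rad/s = 170.8 rpm.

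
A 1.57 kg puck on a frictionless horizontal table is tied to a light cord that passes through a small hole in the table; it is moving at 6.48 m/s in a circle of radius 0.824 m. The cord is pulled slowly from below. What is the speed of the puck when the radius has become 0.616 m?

v₂ ≈ 8.67 m/s

Central (radial) force ⇒ zero torque about the center ⇒ m v r is constant.
v₂ = v₁ r₁ / r₂ = (6.48)(0.824) / (0.616) = 8.668 m/s.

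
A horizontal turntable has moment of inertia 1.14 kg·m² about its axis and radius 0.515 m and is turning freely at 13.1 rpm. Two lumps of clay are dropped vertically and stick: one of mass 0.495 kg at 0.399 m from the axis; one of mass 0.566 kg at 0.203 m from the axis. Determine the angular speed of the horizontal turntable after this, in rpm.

No external torque acts about the axis; L_before = L_after.
Added inertia Σmr² = (0.495)(0.399)² + (0.566)(0.203)² = 0.1021 kg·m²; I_f = 1.140 + 0.1021 = 1.242 kg·m².
ω_f = I_p ω_i / I_f = (1.140)(13.1) / 1.242 = 12.02 rpm.

ω_f ≈ 12.0 rpm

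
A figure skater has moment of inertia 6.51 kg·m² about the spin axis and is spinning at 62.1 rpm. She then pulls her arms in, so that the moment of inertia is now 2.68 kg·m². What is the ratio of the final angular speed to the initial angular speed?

No external torque acts about the spin axis, so angular momentum is conserved.
ω₂/ω₁ = I₁/I₂ = 6.510 / 2.680 = 2.429.

ω₂/ω₁ ≈ 2.43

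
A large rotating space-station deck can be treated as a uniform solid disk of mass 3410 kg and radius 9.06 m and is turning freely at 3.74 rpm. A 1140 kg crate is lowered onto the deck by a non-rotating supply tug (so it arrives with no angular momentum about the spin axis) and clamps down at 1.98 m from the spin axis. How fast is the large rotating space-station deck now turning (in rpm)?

The added mass arrives with no angular momentum about the spin axis, and any external torque about the spin axis is negligible, so the system's angular momentum is conserved.
I_p = ½(3410)(9.06)² = 1.400e+05 kg·m².
Added inertia Σmr² = (1140)(1.98)² = 4469 kg·m²; I_f = 1.400e+05 + 4469 = 1.444e+05 kg·m².
ω_f = I_p ω_i / I_f = (1.400e+05)(3.74) / 1.444e+05 = 3.624 rpm.

ω_f ≈ 3.62 rpm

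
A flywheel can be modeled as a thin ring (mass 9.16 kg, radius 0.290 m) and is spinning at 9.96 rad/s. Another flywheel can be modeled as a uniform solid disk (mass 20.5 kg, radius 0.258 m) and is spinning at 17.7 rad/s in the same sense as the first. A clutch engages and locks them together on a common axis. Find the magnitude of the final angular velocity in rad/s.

|ω_f| ≈ 13.6 rad/s

No external torque acts about the common axis, so total angular momentum is conserved.
Moments of inertia: I_A = (9.16)(0.290)² = 0.7704 kg·m²; I_B = ½(20.5)(0.258)² = 0.6823 kg·m².
Taking A's sense as positive: L = (0.7704)(9.96) + (0.6823)(17.7) = 19.75 kg·m²·rad/s.
Combined I = 0.7704 + 0.6823 = 1.453 kg·m².
ω_f = L / I = 19.75 / 1.453 = 13.60 rad/s.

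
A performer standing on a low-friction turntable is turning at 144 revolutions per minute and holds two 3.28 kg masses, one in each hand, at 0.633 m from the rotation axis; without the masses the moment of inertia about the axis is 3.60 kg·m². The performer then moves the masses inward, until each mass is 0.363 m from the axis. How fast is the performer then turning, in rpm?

ω₂ ≈ 201 rpm

No external torque acts about the spin axis, so angular momentum is conserved.
I₁ = 3.60 + 2(3.28)(0.633)² = 6.229 kg·m²; I₂ = 3.60 + 2(3.28)(0.363)² = 4.464 kg·m².
ω₂ = I₁ω₁ / I₂ = (6.229)(144 rpm) / (4.464) = 200.9 rpm.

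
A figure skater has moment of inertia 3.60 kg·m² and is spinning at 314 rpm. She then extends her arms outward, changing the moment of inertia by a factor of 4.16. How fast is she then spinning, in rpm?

No external torque acts about the spin axis, so angular momentum is conserved.
I₂ = 4.16 × 3.60 = 14.98 kg·m².
ω₂ = I₁ω₁ / I₂ = (3.600)(314 rpm) / (14.98) = 75.48 rpm.

ω₂ ≈ 75.5 rpm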